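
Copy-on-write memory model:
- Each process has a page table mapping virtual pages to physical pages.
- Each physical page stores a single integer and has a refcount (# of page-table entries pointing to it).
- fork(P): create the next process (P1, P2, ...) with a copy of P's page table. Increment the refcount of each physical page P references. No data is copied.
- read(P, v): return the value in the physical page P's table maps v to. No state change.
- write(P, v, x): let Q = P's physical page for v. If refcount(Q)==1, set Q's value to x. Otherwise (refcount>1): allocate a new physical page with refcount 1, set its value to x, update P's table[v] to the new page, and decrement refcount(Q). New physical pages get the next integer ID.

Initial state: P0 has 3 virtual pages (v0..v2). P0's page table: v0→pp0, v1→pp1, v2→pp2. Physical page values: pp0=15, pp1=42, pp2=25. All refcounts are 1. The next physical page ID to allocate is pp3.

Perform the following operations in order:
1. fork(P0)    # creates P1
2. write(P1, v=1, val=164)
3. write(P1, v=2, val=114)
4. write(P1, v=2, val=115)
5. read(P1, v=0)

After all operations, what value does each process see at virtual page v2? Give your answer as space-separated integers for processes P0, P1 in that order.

Op 1: fork(P0) -> P1. 3 ppages; refcounts: pp0:2 pp1:2 pp2:2
Op 2: write(P1, v1, 164). refcount(pp1)=2>1 -> COPY to pp3. 4 ppages; refcounts: pp0:2 pp1:1 pp2:2 pp3:1
Op 3: write(P1, v2, 114). refcount(pp2)=2>1 -> COPY to pp4. 5 ppages; refcounts: pp0:2 pp1:1 pp2:1 pp3:1 pp4:1
Op 4: write(P1, v2, 115). refcount(pp4)=1 -> write in place. 5 ppages; refcounts: pp0:2 pp1:1 pp2:1 pp3:1 pp4:1
Op 5: read(P1, v0) -> 15. No state change.
P0: v2 -> pp2 = 25
P1: v2 -> pp4 = 115

Answer: 25 115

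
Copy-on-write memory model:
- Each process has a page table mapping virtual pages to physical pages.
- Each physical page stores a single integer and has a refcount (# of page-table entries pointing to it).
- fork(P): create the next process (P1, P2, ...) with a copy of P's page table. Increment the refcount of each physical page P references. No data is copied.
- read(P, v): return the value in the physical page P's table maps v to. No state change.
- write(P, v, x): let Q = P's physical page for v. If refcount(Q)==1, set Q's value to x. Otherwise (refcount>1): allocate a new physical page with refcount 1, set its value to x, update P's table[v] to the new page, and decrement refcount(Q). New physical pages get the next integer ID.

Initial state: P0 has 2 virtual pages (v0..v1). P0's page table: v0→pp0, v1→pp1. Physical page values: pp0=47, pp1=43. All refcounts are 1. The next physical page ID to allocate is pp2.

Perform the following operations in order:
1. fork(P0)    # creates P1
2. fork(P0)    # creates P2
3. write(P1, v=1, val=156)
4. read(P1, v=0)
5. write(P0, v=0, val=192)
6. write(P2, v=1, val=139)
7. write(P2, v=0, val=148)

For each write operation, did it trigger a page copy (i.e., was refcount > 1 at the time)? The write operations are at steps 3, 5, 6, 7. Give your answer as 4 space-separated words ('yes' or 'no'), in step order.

Op 1: fork(P0) -> P1. 2 ppages; refcounts: pp0:2 pp1:2
Op 2: fork(P0) -> P2. 2 ppages; refcounts: pp0:3 pp1:3
Op 3: write(P1, v1, 156). refcount(pp1)=3>1 -> COPY to pp2. 3 ppages; refcounts: pp0:3 pp1:2 pp2:1
Op 4: read(P1, v0) -> 47. No state change.
Op 5: write(P0, v0, 192). refcount(pp0)=3>1 -> COPY to pp3. 4 ppages; refcounts: pp0:2 pp1:2 pp2:1 pp3:1
Op 6: write(P2, v1, 139). refcount(pp1)=2>1 -> COPY to pp4. 5 ppages; refcounts: pp0:2 pp1:1 pp2:1 pp3:1 pp4:1
Op 7: write(P2, v0, 148). refcount(pp0)=2>1 -> COPY to pp5. 6 ppages; refcounts: pp0:1 pp1:1 pp2:1 pp3:1 pp4:1 pp5:1

yes yes yes yes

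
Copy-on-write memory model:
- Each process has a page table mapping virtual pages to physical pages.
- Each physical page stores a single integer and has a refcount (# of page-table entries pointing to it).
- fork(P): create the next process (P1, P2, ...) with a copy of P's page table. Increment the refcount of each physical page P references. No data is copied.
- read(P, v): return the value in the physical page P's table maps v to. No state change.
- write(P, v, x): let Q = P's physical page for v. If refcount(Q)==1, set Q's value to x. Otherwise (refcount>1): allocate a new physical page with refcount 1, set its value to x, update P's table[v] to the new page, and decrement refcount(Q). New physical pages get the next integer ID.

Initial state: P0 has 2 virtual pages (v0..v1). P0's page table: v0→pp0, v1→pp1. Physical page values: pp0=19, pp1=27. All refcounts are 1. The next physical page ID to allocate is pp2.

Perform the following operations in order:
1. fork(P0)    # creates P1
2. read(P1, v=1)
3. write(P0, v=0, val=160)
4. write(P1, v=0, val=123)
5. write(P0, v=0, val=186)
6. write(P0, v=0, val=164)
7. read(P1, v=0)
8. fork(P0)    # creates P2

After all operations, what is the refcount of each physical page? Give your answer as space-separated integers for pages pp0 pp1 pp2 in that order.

Answer: 1 3 2

Derivation:
Op 1: fork(P0) -> P1. 2 ppages; refcounts: pp0:2 pp1:2
Op 2: read(P1, v1) -> 27. No state change.
Op 3: write(P0, v0, 160). refcount(pp0)=2>1 -> COPY to pp2. 3 ppages; refcounts: pp0:1 pp1:2 pp2:1
Op 4: write(P1, v0, 123). refcount(pp0)=1 -> write in place. 3 ppages; refcounts: pp0:1 pp1:2 pp2:1
Op 5: write(P0, v0, 186). refcount(pp2)=1 -> write in place. 3 ppages; refcounts: pp0:1 pp1:2 pp2:1
Op 6: write(P0, v0, 164). refcount(pp2)=1 -> write in place. 3 ppages; refcounts: pp0:1 pp1:2 pp2:1
Op 7: read(P1, v0) -> 123. No state change.
Op 8: fork(P0) -> P2. 3 ppages; refcounts: pp0:1 pp1:3 pp2:2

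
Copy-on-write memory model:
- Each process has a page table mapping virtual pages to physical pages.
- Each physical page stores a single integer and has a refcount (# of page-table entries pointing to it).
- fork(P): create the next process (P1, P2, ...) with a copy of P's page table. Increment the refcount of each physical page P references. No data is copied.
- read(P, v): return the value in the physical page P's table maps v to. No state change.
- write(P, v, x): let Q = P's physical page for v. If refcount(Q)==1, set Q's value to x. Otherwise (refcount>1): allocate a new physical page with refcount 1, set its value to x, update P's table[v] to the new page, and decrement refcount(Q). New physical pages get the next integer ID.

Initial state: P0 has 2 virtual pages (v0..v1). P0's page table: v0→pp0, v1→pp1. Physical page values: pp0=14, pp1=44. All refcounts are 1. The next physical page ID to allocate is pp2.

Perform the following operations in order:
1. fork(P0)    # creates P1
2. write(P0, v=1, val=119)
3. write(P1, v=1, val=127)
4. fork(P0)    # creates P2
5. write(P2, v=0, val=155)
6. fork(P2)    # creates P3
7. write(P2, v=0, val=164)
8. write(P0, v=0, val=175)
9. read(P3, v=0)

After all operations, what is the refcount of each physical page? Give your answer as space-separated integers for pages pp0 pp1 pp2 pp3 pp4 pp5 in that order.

Answer: 1 1 3 1 1 1

Derivation:
Op 1: fork(P0) -> P1. 2 ppages; refcounts: pp0:2 pp1:2
Op 2: write(P0, v1, 119). refcount(pp1)=2>1 -> COPY to pp2. 3 ppages; refcounts: pp0:2 pp1:1 pp2:1
Op 3: write(P1, v1, 127). refcount(pp1)=1 -> write in place. 3 ppages; refcounts: pp0:2 pp1:1 pp2:1
Op 4: fork(P0) -> P2. 3 ppages; refcounts: pp0:3 pp1:1 pp2:2
Op 5: write(P2, v0, 155). refcount(pp0)=3>1 -> COPY to pp3. 4 ppages; refcounts: pp0:2 pp1:1 pp2:2 pp3:1
Op 6: fork(P2) -> P3. 4 ppages; refcounts: pp0:2 pp1:1 pp2:3 pp3:2
Op 7: write(P2, v0, 164). refcount(pp3)=2>1 -> COPY to pp4. 5 ppages; refcounts: pp0:2 pp1:1 pp2:3 pp3:1 pp4:1
Op 8: write(P0, v0, 175). refcount(pp0)=2>1 -> COPY to pp5. 6 ppages; refcounts: pp0:1 pp1:1 pp2:3 pp3:1 pp4:1 pp5:1
Op 9: read(P3, v0) -> 155. No state change.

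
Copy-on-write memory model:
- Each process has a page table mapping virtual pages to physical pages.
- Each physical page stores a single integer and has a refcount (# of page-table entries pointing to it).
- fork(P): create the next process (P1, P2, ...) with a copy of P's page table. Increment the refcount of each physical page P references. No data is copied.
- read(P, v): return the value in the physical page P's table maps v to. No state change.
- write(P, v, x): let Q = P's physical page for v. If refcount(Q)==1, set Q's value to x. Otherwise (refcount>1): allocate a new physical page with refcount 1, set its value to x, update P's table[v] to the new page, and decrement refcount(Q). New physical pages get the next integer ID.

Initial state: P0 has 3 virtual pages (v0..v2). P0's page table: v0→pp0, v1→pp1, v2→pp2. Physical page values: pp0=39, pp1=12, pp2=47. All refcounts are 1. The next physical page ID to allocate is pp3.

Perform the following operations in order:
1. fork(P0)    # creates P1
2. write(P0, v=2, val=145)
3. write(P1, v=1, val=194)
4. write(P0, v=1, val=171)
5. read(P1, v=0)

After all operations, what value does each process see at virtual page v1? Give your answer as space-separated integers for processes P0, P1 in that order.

Answer: 171 194

Derivation:
Op 1: fork(P0) -> P1. 3 ppages; refcounts: pp0:2 pp1:2 pp2:2
Op 2: write(P0, v2, 145). refcount(pp2)=2>1 -> COPY to pp3. 4 ppages; refcounts: pp0:2 pp1:2 pp2:1 pp3:1
Op 3: write(P1, v1, 194). refcount(pp1)=2>1 -> COPY to pp4. 5 ppages; refcounts: pp0:2 pp1:1 pp2:1 pp3:1 pp4:1
Op 4: write(P0, v1, 171). refcount(pp1)=1 -> write in place. 5 ppages; refcounts: pp0:2 pp1:1 pp2:1 pp3:1 pp4:1
Op 5: read(P1, v0) -> 39. No state change.
P0: v1 -> pp1 = 171
P1: v1 -> pp4 = 194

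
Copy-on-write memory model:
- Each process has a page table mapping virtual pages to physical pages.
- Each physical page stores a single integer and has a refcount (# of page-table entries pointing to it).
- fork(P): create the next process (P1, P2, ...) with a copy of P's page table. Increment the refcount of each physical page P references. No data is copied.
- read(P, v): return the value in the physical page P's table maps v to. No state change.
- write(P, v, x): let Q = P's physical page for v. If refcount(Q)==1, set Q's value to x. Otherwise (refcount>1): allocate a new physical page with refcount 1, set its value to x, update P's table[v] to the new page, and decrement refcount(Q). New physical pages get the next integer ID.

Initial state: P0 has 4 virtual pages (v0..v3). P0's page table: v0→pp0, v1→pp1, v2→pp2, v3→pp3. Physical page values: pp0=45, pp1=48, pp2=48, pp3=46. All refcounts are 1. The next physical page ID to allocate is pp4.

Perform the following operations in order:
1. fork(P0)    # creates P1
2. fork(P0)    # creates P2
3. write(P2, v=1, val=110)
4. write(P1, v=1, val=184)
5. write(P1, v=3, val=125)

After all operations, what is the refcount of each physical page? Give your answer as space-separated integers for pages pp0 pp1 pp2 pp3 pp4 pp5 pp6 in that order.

Answer: 3 1 3 2 1 1 1

Derivation:
Op 1: fork(P0) -> P1. 4 ppages; refcounts: pp0:2 pp1:2 pp2:2 pp3:2
Op 2: fork(P0) -> P2. 4 ppages; refcounts: pp0:3 pp1:3 pp2:3 pp3:3
Op 3: write(P2, v1, 110). refcount(pp1)=3>1 -> COPY to pp4. 5 ppages; refcounts: pp0:3 pp1:2 pp2:3 pp3:3 pp4:1
Op 4: write(P1, v1, 184). refcount(pp1)=2>1 -> COPY to pp5. 6 ppages; refcounts: pp0:3 pp1:1 pp2:3 pp3:3 pp4:1 pp5:1
Op 5: write(P1, v3, 125). refcount(pp3)=3>1 -> COPY to pp6. 7 ppages; refcounts: pp0:3 pp1:1 pp2:3 pp3:2 pp4:1 pp5:1 pp6:1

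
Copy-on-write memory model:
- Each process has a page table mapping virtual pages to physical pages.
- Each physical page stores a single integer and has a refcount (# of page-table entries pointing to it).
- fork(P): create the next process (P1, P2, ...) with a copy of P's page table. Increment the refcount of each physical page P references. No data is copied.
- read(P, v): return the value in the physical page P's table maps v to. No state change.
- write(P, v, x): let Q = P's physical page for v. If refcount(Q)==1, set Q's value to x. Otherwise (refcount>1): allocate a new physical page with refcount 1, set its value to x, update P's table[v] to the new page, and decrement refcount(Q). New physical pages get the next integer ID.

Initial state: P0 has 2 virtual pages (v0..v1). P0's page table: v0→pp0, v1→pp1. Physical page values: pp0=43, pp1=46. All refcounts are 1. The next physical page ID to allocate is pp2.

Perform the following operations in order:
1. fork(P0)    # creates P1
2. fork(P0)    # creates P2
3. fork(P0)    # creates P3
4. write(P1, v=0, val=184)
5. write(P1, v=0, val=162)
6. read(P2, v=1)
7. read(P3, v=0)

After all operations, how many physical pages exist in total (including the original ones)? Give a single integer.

Op 1: fork(P0) -> P1. 2 ppages; refcounts: pp0:2 pp1:2
Op 2: fork(P0) -> P2. 2 ppages; refcounts: pp0:3 pp1:3
Op 3: fork(P0) -> P3. 2 ppages; refcounts: pp0:4 pp1:4
Op 4: write(P1, v0, 184). refcount(pp0)=4>1 -> COPY to pp2. 3 ppages; refcounts: pp0:3 pp1:4 pp2:1
Op 5: write(P1, v0, 162). refcount(pp2)=1 -> write in place. 3 ppages; refcounts: pp0:3 pp1:4 pp2:1
Op 6: read(P2, v1) -> 46. No state change.
Op 7: read(P3, v0) -> 43. No state change.

Answer: 3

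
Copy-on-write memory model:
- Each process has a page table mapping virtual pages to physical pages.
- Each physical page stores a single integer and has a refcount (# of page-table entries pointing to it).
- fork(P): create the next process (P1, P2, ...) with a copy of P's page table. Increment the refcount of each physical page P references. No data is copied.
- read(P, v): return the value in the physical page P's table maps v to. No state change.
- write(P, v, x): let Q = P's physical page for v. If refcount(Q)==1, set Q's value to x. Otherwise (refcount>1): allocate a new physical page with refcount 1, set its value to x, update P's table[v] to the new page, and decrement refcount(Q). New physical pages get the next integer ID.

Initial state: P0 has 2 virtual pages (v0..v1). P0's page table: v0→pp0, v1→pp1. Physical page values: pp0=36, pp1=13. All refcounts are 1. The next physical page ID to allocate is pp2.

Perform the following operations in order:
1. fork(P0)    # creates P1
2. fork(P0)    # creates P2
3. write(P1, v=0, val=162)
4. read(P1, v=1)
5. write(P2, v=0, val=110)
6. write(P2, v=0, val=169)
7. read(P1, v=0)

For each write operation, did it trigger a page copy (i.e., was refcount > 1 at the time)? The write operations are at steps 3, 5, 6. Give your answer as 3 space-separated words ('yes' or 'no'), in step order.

Op 1: fork(P0) -> P1. 2 ppages; refcounts: pp0:2 pp1:2
Op 2: fork(P0) -> P2. 2 ppages; refcounts: pp0:3 pp1:3
Op 3: write(P1, v0, 162). refcount(pp0)=3>1 -> COPY to pp2. 3 ppages; refcounts: pp0:2 pp1:3 pp2:1
Op 4: read(P1, v1) -> 13. No state change.
Op 5: write(P2, v0, 110). refcount(pp0)=2>1 -> COPY to pp3. 4 ppages; refcounts: pp0:1 pp1:3 pp2:1 pp3:1
Op 6: write(P2, v0, 169). refcount(pp3)=1 -> write in place. 4 ppages; refcounts: pp0:1 pp1:3 pp2:1 pp3:1
Op 7: read(P1, v0) -> 162. No state change.

yes yes no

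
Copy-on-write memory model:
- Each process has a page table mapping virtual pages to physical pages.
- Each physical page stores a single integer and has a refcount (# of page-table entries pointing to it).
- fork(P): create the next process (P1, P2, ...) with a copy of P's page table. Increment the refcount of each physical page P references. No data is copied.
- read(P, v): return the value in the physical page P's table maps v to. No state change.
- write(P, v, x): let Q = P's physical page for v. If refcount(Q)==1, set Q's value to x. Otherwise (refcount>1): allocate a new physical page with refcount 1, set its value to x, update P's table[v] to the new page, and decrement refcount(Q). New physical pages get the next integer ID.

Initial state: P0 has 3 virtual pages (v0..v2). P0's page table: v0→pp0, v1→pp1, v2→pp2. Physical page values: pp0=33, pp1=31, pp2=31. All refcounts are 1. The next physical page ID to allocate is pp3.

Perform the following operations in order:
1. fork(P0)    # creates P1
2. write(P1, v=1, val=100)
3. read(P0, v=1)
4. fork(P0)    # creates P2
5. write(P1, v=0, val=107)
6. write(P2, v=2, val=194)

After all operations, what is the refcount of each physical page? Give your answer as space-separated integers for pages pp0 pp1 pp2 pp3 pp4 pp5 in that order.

Answer: 2 2 2 1 1 1

Derivation:
Op 1: fork(P0) -> P1. 3 ppages; refcounts: pp0:2 pp1:2 pp2:2
Op 2: write(P1, v1, 100). refcount(pp1)=2>1 -> COPY to pp3. 4 ppages; refcounts: pp0:2 pp1:1 pp2:2 pp3:1
Op 3: read(P0, v1) -> 31. No state change.
Op 4: fork(P0) -> P2. 4 ppages; refcounts: pp0:3 pp1:2 pp2:3 pp3:1
Op 5: write(P1, v0, 107). refcount(pp0)=3>1 -> COPY to pp4. 5 ppages; refcounts: pp0:2 pp1:2 pp2:3 pp3:1 pp4:1
Op 6: write(P2, v2, 194). refcount(pp2)=3>1 -> COPY to pp5. 6 ppages; refcounts: pp0:2 pp1:2 pp2:2 pp3:1 pp4:1 pp5:1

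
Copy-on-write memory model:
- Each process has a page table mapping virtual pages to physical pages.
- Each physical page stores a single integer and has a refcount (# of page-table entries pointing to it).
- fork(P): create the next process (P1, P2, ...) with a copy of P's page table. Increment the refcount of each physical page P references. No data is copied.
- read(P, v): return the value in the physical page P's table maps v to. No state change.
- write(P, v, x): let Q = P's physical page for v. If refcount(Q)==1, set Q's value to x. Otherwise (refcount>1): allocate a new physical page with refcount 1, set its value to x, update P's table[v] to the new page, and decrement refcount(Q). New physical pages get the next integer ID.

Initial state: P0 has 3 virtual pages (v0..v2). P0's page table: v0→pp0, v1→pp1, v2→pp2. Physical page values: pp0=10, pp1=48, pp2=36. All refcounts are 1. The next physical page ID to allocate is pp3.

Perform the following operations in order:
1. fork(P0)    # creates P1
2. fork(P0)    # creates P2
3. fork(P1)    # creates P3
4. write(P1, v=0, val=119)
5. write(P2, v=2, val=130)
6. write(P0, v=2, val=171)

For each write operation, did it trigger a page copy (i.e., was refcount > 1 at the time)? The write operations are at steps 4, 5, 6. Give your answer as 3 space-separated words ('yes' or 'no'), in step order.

Op 1: fork(P0) -> P1. 3 ppages; refcounts: pp0:2 pp1:2 pp2:2
Op 2: fork(P0) -> P2. 3 ppages; refcounts: pp0:3 pp1:3 pp2:3
Op 3: fork(P1) -> P3. 3 ppages; refcounts: pp0:4 pp1:4 pp2:4
Op 4: write(P1, v0, 119). refcount(pp0)=4>1 -> COPY to pp3. 4 ppages; refcounts: pp0:3 pp1:4 pp2:4 pp3:1
Op 5: write(P2, v2, 130). refcount(pp2)=4>1 -> COPY to pp4. 5 ppages; refcounts: pp0:3 pp1:4 pp2:3 pp3:1 pp4:1
Op 6: write(P0, v2, 171). refcount(pp2)=3>1 -> COPY to pp5. 6 ppages; refcounts: pp0:3 pp1:4 pp2:2 pp3:1 pp4:1 pp5:1

yes yes yes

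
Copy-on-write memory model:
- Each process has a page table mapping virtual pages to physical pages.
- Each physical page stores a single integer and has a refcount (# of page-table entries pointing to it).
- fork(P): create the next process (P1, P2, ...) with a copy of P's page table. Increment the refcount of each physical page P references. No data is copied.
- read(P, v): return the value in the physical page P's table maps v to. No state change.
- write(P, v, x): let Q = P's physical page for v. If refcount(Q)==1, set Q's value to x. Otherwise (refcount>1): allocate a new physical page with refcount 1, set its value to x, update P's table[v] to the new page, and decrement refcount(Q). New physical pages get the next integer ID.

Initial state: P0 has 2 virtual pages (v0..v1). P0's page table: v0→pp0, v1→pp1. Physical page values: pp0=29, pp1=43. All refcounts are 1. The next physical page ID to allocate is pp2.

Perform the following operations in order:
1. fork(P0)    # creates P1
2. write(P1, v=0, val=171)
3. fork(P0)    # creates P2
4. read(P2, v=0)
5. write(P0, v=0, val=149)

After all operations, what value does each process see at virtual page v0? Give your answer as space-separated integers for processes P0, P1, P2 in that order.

Answer: 149 171 29

Derivation:
Op 1: fork(P0) -> P1. 2 ppages; refcounts: pp0:2 pp1:2
Op 2: write(P1, v0, 171). refcount(pp0)=2>1 -> COPY to pp2. 3 ppages; refcounts: pp0:1 pp1:2 pp2:1
Op 3: fork(P0) -> P2. 3 ppages; refcounts: pp0:2 pp1:3 pp2:1
Op 4: read(P2, v0) -> 29. No state change.
Op 5: write(P0, v0, 149). refcount(pp0)=2>1 -> COPY to pp3. 4 ppages; refcounts: pp0:1 pp1:3 pp2:1 pp3:1
P0: v0 -> pp3 = 149
P1: v0 -> pp2 = 171
P2: v0 -> pp0 = 29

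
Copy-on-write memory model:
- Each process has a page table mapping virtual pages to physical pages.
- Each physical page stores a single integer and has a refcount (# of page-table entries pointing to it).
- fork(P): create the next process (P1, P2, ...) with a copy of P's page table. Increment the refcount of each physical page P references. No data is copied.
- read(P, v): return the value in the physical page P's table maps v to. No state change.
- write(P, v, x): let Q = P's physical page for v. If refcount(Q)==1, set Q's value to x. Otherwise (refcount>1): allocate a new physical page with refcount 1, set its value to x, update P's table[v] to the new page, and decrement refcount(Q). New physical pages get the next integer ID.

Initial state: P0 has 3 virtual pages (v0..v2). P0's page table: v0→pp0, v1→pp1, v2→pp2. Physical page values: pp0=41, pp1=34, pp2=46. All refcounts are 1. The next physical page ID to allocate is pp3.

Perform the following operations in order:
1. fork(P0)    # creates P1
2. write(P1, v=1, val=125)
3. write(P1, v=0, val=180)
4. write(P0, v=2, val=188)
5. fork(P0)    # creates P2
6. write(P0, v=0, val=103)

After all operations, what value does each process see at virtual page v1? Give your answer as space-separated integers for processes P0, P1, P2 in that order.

Answer: 34 125 34

Derivation:
Op 1: fork(P0) -> P1. 3 ppages; refcounts: pp0:2 pp1:2 pp2:2
Op 2: write(P1, v1, 125). refcount(pp1)=2>1 -> COPY to pp3. 4 ppages; refcounts: pp0:2 pp1:1 pp2:2 pp3:1
Op 3: write(P1, v0, 180). refcount(pp0)=2>1 -> COPY to pp4. 5 ppages; refcounts: pp0:1 pp1:1 pp2:2 pp3:1 pp4:1
Op 4: write(P0, v2, 188). refcount(pp2)=2>1 -> COPY to pp5. 6 ppages; refcounts: pp0:1 pp1:1 pp2:1 pp3:1 pp4:1 pp5:1
Op 5: fork(P0) -> P2. 6 ppages; refcounts: pp0:2 pp1:2 pp2:1 pp3:1 pp4:1 pp5:2
Op 6: write(P0, v0, 103). refcount(pp0)=2>1 -> COPY to pp6. 7 ppages; refcounts: pp0:1 pp1:2 pp2:1 pp3:1 pp4:1 pp5:2 pp6:1
P0: v1 -> pp1 = 34
P1: v1 -> pp3 = 125
P2: v1 -> pp1 = 34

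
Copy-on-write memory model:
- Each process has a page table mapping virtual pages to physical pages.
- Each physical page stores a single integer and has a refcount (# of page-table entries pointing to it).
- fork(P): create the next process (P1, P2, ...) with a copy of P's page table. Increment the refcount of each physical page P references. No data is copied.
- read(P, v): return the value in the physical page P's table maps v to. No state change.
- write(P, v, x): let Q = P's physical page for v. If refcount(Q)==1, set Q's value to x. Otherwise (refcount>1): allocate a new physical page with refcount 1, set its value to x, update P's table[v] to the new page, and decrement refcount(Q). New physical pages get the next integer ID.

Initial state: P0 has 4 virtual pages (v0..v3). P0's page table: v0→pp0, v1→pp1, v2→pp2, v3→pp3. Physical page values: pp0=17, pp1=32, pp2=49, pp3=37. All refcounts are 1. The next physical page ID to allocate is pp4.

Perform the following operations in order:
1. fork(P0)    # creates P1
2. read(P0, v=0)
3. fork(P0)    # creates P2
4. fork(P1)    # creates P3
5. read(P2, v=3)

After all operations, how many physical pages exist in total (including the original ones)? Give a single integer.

Answer: 4

Derivation:
Op 1: fork(P0) -> P1. 4 ppages; refcounts: pp0:2 pp1:2 pp2:2 pp3:2
Op 2: read(P0, v0) -> 17. No state change.
Op 3: fork(P0) -> P2. 4 ppages; refcounts: pp0:3 pp1:3 pp2:3 pp3:3
Op 4: fork(P1) -> P3. 4 ppages; refcounts: pp0:4 pp1:4 pp2:4 pp3:4
Op 5: read(P2, v3) -> 37. No state change.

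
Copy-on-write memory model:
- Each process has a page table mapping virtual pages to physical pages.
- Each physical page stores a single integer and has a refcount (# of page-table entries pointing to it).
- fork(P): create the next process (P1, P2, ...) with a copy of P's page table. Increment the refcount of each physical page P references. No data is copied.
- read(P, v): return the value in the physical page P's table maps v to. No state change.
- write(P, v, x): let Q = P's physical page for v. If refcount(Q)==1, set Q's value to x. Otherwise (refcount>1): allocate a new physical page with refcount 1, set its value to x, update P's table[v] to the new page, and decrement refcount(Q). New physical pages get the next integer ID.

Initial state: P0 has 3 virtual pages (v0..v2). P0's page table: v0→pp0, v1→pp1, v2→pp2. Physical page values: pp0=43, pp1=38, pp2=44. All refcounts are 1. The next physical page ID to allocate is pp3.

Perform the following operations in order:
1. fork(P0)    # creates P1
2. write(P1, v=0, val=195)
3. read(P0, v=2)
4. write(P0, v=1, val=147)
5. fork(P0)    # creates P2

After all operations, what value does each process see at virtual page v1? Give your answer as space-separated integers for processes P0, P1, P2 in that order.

Op 1: fork(P0) -> P1. 3 ppages; refcounts: pp0:2 pp1:2 pp2:2
Op 2: write(P1, v0, 195). refcount(pp0)=2>1 -> COPY to pp3. 4 ppages; refcounts: pp0:1 pp1:2 pp2:2 pp3:1
Op 3: read(P0, v2) -> 44. No state change.
Op 4: write(P0, v1, 147). refcount(pp1)=2>1 -> COPY to pp4. 5 ppages; refcounts: pp0:1 pp1:1 pp2:2 pp3:1 pp4:1
Op 5: fork(P0) -> P2. 5 ppages; refcounts: pp0:2 pp1:1 pp2:3 pp3:1 pp4:2
P0: v1 -> pp4 = 147
P1: v1 -> pp1 = 38
P2: v1 -> pp4 = 147

Answer: 147 38 147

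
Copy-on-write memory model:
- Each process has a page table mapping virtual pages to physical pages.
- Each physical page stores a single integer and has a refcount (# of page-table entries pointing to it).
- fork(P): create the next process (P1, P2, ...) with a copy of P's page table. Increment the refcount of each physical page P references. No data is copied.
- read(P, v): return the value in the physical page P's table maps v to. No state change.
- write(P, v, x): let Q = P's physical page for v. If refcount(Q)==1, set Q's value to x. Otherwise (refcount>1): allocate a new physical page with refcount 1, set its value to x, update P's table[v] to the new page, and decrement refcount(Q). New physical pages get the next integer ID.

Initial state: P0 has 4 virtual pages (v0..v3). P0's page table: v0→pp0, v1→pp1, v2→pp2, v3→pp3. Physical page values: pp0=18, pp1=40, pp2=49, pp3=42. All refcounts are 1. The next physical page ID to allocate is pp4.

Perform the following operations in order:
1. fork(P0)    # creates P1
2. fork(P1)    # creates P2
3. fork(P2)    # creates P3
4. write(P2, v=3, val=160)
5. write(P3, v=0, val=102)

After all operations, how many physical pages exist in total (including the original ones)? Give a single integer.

Answer: 6

Derivation:
Op 1: fork(P0) -> P1. 4 ppages; refcounts: pp0:2 pp1:2 pp2:2 pp3:2
Op 2: fork(P1) -> P2. 4 ppages; refcounts: pp0:3 pp1:3 pp2:3 pp3:3
Op 3: fork(P2) -> P3. 4 ppages; refcounts: pp0:4 pp1:4 pp2:4 pp3:4
Op 4: write(P2, v3, 160). refcount(pp3)=4>1 -> COPY to pp4. 5 ppages; refcounts: pp0:4 pp1:4 pp2:4 pp3:3 pp4:1
Op 5: write(P3, v0, 102). refcount(pp0)=4>1 -> COPY to pp5. 6 ppages; refcounts: pp0:3 pp1:4 pp2:4 pp3:3 pp4:1 pp5:1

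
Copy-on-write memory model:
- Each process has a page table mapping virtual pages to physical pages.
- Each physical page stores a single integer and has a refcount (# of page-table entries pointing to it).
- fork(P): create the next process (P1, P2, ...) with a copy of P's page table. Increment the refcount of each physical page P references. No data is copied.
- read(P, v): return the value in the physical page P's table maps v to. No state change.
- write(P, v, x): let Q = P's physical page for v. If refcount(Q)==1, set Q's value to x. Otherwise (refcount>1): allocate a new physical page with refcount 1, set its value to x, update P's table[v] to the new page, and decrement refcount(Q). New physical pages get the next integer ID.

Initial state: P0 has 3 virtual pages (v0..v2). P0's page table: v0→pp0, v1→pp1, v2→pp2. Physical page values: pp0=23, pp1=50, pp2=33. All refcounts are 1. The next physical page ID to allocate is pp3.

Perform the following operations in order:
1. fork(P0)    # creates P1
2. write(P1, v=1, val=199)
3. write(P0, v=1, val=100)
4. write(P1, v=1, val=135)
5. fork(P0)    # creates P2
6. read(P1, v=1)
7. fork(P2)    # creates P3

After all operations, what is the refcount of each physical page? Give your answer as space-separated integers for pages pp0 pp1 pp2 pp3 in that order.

Answer: 4 3 4 1

Derivation:
Op 1: fork(P0) -> P1. 3 ppages; refcounts: pp0:2 pp1:2 pp2:2
Op 2: write(P1, v1, 199). refcount(pp1)=2>1 -> COPY to pp3. 4 ppages; refcounts: pp0:2 pp1:1 pp2:2 pp3:1
Op 3: write(P0, v1, 100). refcount(pp1)=1 -> write in place. 4 ppages; refcounts: pp0:2 pp1:1 pp2:2 pp3:1
Op 4: write(P1, v1, 135). refcount(pp3)=1 -> write in place. 4 ppages; refcounts: pp0:2 pp1:1 pp2:2 pp3:1
Op 5: fork(P0) -> P2. 4 ppages; refcounts: pp0:3 pp1:2 pp2:3 pp3:1
Op 6: read(P1, v1) -> 135. No state change.
Op 7: fork(P2) -> P3. 4 ppages; refcounts: pp0:4 pp1:3 pp2:4 pp3:1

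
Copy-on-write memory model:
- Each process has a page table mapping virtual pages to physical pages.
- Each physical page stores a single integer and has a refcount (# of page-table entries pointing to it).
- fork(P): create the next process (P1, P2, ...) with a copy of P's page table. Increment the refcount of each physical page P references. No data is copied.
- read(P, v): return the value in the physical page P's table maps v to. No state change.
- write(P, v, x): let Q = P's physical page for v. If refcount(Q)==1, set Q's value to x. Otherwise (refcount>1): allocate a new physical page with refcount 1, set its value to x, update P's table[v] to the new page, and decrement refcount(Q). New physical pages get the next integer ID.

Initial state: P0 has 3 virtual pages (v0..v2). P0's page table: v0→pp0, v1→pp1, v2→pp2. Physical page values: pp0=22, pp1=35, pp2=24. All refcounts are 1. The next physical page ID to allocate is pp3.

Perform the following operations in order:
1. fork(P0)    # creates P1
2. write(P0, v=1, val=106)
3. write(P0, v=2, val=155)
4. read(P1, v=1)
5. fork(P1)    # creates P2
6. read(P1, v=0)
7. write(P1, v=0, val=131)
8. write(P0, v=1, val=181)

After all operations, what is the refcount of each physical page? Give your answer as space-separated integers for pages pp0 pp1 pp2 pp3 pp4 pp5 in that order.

Op 1: fork(P0) -> P1. 3 ppages; refcounts: pp0:2 pp1:2 pp2:2
Op 2: write(P0, v1, 106). refcount(pp1)=2>1 -> COPY to pp3. 4 ppages; refcounts: pp0:2 pp1:1 pp2:2 pp3:1
Op 3: write(P0, v2, 155). refcount(pp2)=2>1 -> COPY to pp4. 5 ppages; refcounts: pp0:2 pp1:1 pp2:1 pp3:1 pp4:1
Op 4: read(P1, v1) -> 35. No state change.
Op 5: fork(P1) -> P2. 5 ppages; refcounts: pp0:3 pp1:2 pp2:2 pp3:1 pp4:1
Op 6: read(P1, v0) -> 22. No state change.
Op 7: write(P1, v0, 131). refcount(pp0)=3>1 -> COPY to pp5. 6 ppages; refcounts: pp0:2 pp1:2 pp2:2 pp3:1 pp4:1 pp5:1
Op 8: write(P0, v1, 181). refcount(pp3)=1 -> write in place. 6 ppages; refcounts: pp0:2 pp1:2 pp2:2 pp3:1 pp4:1 pp5:1

Answer: 2 2 2 1 1 1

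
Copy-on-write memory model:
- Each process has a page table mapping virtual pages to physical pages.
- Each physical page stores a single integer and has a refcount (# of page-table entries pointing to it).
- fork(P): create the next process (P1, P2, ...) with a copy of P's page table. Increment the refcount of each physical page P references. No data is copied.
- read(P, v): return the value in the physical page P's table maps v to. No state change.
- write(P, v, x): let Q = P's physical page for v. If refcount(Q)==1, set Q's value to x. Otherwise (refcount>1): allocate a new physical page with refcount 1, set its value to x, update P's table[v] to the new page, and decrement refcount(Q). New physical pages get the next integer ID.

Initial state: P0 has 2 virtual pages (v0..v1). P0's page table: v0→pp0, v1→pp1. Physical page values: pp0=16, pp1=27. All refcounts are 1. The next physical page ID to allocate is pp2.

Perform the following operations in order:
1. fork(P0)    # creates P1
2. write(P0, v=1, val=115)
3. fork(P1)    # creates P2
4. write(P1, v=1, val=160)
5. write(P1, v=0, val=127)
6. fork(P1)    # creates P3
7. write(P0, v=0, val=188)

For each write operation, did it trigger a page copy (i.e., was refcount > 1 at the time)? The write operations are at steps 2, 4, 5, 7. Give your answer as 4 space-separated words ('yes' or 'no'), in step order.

Op 1: fork(P0) -> P1. 2 ppages; refcounts: pp0:2 pp1:2
Op 2: write(P0, v1, 115). refcount(pp1)=2>1 -> COPY to pp2. 3 ppages; refcounts: pp0:2 pp1:1 pp2:1
Op 3: fork(P1) -> P2. 3 ppages; refcounts: pp0:3 pp1:2 pp2:1
Op 4: write(P1, v1, 160). refcount(pp1)=2>1 -> COPY to pp3. 4 ppages; refcounts: pp0:3 pp1:1 pp2:1 pp3:1
Op 5: write(P1, v0, 127). refcount(pp0)=3>1 -> COPY to pp4. 5 ppages; refcounts: pp0:2 pp1:1 pp2:1 pp3:1 pp4:1
Op 6: fork(P1) -> P3. 5 ppages; refcounts: pp0:2 pp1:1 pp2:1 pp3:2 pp4:2
Op 7: write(P0, v0, 188). refcount(pp0)=2>1 -> COPY to pp5. 6 ppages; refcounts: pp0:1 pp1:1 pp2:1 pp3:2 pp4:2 pp5:1

yes yes yes yes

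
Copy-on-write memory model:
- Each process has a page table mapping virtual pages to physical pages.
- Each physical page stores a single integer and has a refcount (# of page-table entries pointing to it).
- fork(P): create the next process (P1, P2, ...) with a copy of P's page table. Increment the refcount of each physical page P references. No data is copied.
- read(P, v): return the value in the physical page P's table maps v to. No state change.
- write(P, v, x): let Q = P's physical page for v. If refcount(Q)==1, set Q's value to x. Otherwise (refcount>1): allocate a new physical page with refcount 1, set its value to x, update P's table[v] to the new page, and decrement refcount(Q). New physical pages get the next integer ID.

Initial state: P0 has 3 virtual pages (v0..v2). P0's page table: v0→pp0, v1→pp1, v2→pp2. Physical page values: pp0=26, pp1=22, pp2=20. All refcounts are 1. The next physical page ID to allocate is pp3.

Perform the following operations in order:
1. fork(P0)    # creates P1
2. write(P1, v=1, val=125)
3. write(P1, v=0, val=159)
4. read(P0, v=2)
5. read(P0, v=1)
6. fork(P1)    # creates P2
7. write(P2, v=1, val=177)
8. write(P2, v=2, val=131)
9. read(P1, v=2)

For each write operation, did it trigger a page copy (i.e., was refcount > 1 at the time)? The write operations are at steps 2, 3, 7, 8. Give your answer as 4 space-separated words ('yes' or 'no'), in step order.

Op 1: fork(P0) -> P1. 3 ppages; refcounts: pp0:2 pp1:2 pp2:2
Op 2: write(P1, v1, 125). refcount(pp1)=2>1 -> COPY to pp3. 4 ppages; refcounts: pp0:2 pp1:1 pp2:2 pp3:1
Op 3: write(P1, v0, 159). refcount(pp0)=2>1 -> COPY to pp4. 5 ppages; refcounts: pp0:1 pp1:1 pp2:2 pp3:1 pp4:1
Op 4: read(P0, v2) -> 20. No state change.
Op 5: read(P0, v1) -> 22. No state change.
Op 6: fork(P1) -> P2. 5 ppages; refcounts: pp0:1 pp1:1 pp2:3 pp3:2 pp4:2
Op 7: write(P2, v1, 177). refcount(pp3)=2>1 -> COPY to pp5. 6 ppages; refcounts: pp0:1 pp1:1 pp2:3 pp3:1 pp4:2 pp5:1
Op 8: write(P2, v2, 131). refcount(pp2)=3>1 -> COPY to pp6. 7 ppages; refcounts: pp0:1 pp1:1 pp2:2 pp3:1 pp4:2 pp5:1 pp6:1
Op 9: read(P1, v2) -> 20. No state change.

yes yes yes yes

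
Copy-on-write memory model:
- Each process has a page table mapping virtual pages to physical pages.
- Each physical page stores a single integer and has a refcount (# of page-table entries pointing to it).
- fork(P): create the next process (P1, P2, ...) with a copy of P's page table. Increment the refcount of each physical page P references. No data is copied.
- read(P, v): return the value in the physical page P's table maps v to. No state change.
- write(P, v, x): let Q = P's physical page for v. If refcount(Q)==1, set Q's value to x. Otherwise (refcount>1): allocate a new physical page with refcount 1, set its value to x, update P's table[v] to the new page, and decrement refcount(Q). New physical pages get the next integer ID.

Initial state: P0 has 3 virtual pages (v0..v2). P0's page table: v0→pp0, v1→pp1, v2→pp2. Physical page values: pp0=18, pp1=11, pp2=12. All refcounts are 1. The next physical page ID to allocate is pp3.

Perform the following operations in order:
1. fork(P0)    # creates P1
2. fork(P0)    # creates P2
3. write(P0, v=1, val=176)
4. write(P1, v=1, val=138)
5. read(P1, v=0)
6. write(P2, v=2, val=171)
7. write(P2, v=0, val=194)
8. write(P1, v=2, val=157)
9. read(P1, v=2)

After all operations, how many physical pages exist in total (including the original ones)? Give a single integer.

Op 1: fork(P0) -> P1. 3 ppages; refcounts: pp0:2 pp1:2 pp2:2
Op 2: fork(P0) -> P2. 3 ppages; refcounts: pp0:3 pp1:3 pp2:3
Op 3: write(P0, v1, 176). refcount(pp1)=3>1 -> COPY to pp3. 4 ppages; refcounts: pp0:3 pp1:2 pp2:3 pp3:1
Op 4: write(P1, v1, 138). refcount(pp1)=2>1 -> COPY to pp4. 5 ppages; refcounts: pp0:3 pp1:1 pp2:3 pp3:1 pp4:1
Op 5: read(P1, v0) -> 18. No state change.
Op 6: write(P2, v2, 171). refcount(pp2)=3>1 -> COPY to pp5. 6 ppages; refcounts: pp0:3 pp1:1 pp2:2 pp3:1 pp4:1 pp5:1
Op 7: write(P2, v0, 194). refcount(pp0)=3>1 -> COPY to pp6. 7 ppages; refcounts: pp0:2 pp1:1 pp2:2 pp3:1 pp4:1 pp5:1 pp6:1
Op 8: write(P1, v2, 157). refcount(pp2)=2>1 -> COPY to pp7. 8 ppages; refcounts: pp0:2 pp1:1 pp2:1 pp3:1 pp4:1 pp5:1 pp6:1 pp7:1
Op 9: read(P1, v2) -> 157. No state change.

Answer: 8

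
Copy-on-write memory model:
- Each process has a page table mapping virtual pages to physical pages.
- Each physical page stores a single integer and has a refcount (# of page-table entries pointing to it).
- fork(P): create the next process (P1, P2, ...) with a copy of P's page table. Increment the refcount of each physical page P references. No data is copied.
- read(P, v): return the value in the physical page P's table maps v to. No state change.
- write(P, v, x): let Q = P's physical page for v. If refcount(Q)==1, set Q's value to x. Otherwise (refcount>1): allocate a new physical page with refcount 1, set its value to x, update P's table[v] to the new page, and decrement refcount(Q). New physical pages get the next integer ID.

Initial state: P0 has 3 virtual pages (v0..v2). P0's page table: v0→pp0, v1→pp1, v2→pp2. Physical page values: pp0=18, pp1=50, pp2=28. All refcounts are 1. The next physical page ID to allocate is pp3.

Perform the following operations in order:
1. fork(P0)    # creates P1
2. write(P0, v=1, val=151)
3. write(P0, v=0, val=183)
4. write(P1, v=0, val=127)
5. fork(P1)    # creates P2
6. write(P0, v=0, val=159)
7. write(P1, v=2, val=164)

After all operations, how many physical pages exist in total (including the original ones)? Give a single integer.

Op 1: fork(P0) -> P1. 3 ppages; refcounts: pp0:2 pp1:2 pp2:2
Op 2: write(P0, v1, 151). refcount(pp1)=2>1 -> COPY to pp3. 4 ppages; refcounts: pp0:2 pp1:1 pp2:2 pp3:1
Op 3: write(P0, v0, 183). refcount(pp0)=2>1 -> COPY to pp4. 5 ppages; refcounts: pp0:1 pp1:1 pp2:2 pp3:1 pp4:1
Op 4: write(P1, v0, 127). refcount(pp0)=1 -> write in place. 5 ppages; refcounts: pp0:1 pp1:1 pp2:2 pp3:1 pp4:1
Op 5: fork(P1) -> P2. 5 ppages; refcounts: pp0:2 pp1:2 pp2:3 pp3:1 pp4:1
Op 6: write(P0, v0, 159). refcount(pp4)=1 -> write in place. 5 ppages; refcounts: pp0:2 pp1:2 pp2:3 pp3:1 pp4:1
Op 7: write(P1, v2, 164). refcount(pp2)=3>1 -> COPY to pp5. 6 ppages; refcounts: pp0:2 pp1:2 pp2:2 pp3:1 pp4:1 pp5:1

Answer: 6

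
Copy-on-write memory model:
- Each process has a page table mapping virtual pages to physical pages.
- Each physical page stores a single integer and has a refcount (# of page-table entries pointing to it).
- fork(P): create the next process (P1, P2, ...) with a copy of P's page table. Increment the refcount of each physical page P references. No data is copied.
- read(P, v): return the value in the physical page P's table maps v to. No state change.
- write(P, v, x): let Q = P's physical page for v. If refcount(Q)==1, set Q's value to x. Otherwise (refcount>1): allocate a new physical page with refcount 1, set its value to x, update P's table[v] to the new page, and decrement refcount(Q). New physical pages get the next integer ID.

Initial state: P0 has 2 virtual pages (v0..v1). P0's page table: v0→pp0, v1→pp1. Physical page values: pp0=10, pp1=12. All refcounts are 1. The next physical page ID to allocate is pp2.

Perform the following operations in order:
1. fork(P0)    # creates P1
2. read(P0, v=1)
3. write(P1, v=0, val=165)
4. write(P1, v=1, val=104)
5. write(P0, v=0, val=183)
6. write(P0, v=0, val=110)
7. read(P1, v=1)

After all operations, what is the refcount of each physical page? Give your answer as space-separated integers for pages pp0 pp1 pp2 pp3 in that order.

Op 1: fork(P0) -> P1. 2 ppages; refcounts: pp0:2 pp1:2
Op 2: read(P0, v1) -> 12. No state change.
Op 3: write(P1, v0, 165). refcount(pp0)=2>1 -> COPY to pp2. 3 ppages; refcounts: pp0:1 pp1:2 pp2:1
Op 4: write(P1, v1, 104). refcount(pp1)=2>1 -> COPY to pp3. 4 ppages; refcounts: pp0:1 pp1:1 pp2:1 pp3:1
Op 5: write(P0, v0, 183). refcount(pp0)=1 -> write in place. 4 ppages; refcounts: pp0:1 pp1:1 pp2:1 pp3:1
Op 6: write(P0, v0, 110). refcount(pp0)=1 -> write in place. 4 ppages; refcounts: pp0:1 pp1:1 pp2:1 pp3:1
Op 7: read(P1, v1) -> 104. No state change.

Answer: 1 1 1 1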